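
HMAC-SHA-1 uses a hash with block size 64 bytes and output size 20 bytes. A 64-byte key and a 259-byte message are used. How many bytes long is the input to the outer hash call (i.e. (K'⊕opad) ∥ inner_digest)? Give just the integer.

Key is 64 ≤ 64 bytes, zero-padded: |K'| = 64.
Outer input = (K'⊕opad) ∥ H(inner) → 64 + 20 = 84 bytes.

84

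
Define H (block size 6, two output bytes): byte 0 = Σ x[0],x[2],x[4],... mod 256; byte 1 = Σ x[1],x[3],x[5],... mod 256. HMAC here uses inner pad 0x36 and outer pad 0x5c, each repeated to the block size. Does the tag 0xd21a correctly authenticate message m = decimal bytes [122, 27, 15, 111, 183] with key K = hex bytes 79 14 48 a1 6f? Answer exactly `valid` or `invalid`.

Key hex bytes 79 14 48 a1 6f is 5 bytes ≤ B = 6; zero-pad to 6 bytes: K' = 79 14 48 a1 6f 00.
K' ⊕ ipad = 4f 22 7e 97 59 36; K' ⊕ opad = 25 48 14 fd 33 5c.
Inner hash: even-index sum = 614 mod 256 = 102; odd-index sum = 377 mod 256 = 121 → 66 79.
Outer hash (recomputed tag): even-index sum = 210 mod 256 = 210; odd-index sum = 538 mod 256 = 26 → d2 1a.
Recomputed tag = d21a; claimed = d21a → match.

valid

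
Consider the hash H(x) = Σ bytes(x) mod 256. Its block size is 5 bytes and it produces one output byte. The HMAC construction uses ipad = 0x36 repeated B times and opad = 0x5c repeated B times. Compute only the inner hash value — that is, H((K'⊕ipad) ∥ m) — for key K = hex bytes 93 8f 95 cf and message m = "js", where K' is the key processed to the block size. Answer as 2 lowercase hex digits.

Key hex bytes 93 8f 95 cf is 4 bytes ≤ B = 5; zero-pad to 5 bytes: K' = 93 8f 95 cf 00.
K' ⊕ ipad = a5 b9 a3 f9 36.
Inner input = a5 b9 a3 f9 36 ∥ 6a 73.
Inner hash: sum = 165+185+163+249+54+106+115 = 1037; mod 256 = 13 → 0d.

0d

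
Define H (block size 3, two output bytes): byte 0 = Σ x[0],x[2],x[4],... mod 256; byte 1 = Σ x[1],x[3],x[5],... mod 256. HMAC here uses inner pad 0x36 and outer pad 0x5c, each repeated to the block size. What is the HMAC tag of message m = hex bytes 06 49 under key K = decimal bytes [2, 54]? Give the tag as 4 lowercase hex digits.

Key decimal bytes [2, 54] = 02 36 is 2 bytes ≤ B = 3; zero-pad to 3 bytes: K' = 02 36 00.
K' ⊕ ipad = 34 00 36.  K' ⊕ opad = 5e 6a 5c.
Inner input = (K'⊕ipad) ∥ m = 34 00 36 ∥ 06 49.
Inner hash: even-index sum = 179 mod 256 = 179; odd-index sum = 6 mod 256 = 6 → b3 06.
Outer input = (K'⊕opad) ∥ inner = 5e 6a 5c ∥ b3 06.
Outer hash (tag): even-index sum = 192 mod 256 = 192; odd-index sum = 285 mod 256 = 29 → c0 1d.

c01d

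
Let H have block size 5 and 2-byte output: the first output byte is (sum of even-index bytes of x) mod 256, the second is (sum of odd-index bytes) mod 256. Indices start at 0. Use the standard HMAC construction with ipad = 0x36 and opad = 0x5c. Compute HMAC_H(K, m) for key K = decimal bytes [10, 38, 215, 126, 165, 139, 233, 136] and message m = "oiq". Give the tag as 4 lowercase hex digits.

Key decimal bytes [10, 38, 215, 126, 165, 139, 233, 136] = 0a 26 d7 7e a5 8b e9 88 is 8 bytes > B = 5, so hash it first: H(key) = 6f b7, then zero-pad to 5 bytes: K' = 6f b7 00 00 00.
K' ⊕ ipad = 59 81 36 36 36.  K' ⊕ opad = 33 eb 5c 5c 5c.
Inner input = (K'⊕ipad) ∥ m = 59 81 36 36 36 ∥ 6f 69 71.
Inner hash: even-index sum = 302 mod 256 = 46; odd-index sum = 407 mod 256 = 151 → 2e 97.
Outer input = (K'⊕opad) ∥ inner = 33 eb 5c 5c 5c ∥ 2e 97.
Outer hash (tag): even-index sum = 386 mod 256 = 130; odd-index sum = 373 mod 256 = 117 → 82 75.

8275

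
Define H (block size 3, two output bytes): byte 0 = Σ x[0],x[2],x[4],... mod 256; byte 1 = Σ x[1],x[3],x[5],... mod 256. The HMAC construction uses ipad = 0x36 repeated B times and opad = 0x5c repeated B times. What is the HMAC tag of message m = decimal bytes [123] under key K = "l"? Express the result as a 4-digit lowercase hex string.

3dec

Key "l" = 6c is 1 byte ≤ B = 3; zero-pad to 3 bytes: K' = 6c 00 00.
K' ⊕ ipad = 5a 36 36.  K' ⊕ opad = 30 5c 5c.
Inner input = (K'⊕ipad) ∥ m = 5a 36 36 ∥ 7b.
Inner hash: even-index sum = 144 mod 256 = 144; odd-index sum = 177 mod 256 = 177 → 90 b1.
Outer input = (K'⊕opad) ∥ inner = 30 5c 5c ∥ 90 b1.
Outer hash (tag): even-index sum = 317 mod 256 = 61; odd-index sum = 236 mod 256 = 236 → 3d ec.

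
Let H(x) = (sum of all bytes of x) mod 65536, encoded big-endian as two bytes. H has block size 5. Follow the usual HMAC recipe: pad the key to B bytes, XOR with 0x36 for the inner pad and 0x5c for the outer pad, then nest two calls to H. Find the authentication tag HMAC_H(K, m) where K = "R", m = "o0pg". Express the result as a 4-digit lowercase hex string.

0232

Key "R" = 52 is 1 byte ≤ B = 5; zero-pad to 5 bytes: K' = 52 00 00 00 00.
K' ⊕ ipad = 64 36 36 36 36.  K' ⊕ opad = 0e 5c 5c 5c 5c.
Inner input = (K'⊕ipad) ∥ m = 64 36 36 36 36 ∥ 6f 30 70 67.
Inner hash: sum = 100+54+54+54+54+111+48+112+103 = 690 → 02 b2.
Outer input = (K'⊕opad) ∥ inner = 0e 5c 5c 5c 5c ∥ 02 b2.
Outer hash (tag): sum = 14+92+92+92+92+2+178 = 562 → 02 32.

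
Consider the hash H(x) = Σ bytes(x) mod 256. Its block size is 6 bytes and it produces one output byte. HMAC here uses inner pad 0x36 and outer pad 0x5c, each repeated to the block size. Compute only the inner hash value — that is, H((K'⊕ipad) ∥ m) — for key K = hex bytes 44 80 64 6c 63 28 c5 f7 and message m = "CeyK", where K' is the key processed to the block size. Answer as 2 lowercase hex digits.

Key hex bytes 44 80 64 6c 63 28 c5 f7 is 8 bytes > B = 6, so hash it first: H(key) = db, then zero-pad to 6 bytes: K' = db 00 00 00 00 00.
K' ⊕ ipad = ed 36 36 36 36 36.
Inner input = ed 36 36 36 36 36 ∥ 43 65 79 4b.
Inner hash: sum = 237+54+54+54+54+54+67+101+121+75 = 871; mod 256 = 103 → 67.

67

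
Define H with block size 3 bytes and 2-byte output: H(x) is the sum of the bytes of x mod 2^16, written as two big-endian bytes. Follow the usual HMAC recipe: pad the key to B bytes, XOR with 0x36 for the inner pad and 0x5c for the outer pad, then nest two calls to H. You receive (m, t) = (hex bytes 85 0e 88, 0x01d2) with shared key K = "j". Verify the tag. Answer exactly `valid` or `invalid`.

valid

Key "j" = 6a is 1 byte ≤ B = 3; zero-pad to 3 bytes: K' = 6a 00 00.
K' ⊕ ipad = 5c 36 36; K' ⊕ opad = 36 5c 5c.
Inner hash: sum = 92+54+54+133+14+136 = 483 → 01 e3.
Outer hash (recomputed tag): sum = 54+92+92+1+227 = 466 → 01 d2.
Recomputed tag = 01d2; claimed = 01d2 → match.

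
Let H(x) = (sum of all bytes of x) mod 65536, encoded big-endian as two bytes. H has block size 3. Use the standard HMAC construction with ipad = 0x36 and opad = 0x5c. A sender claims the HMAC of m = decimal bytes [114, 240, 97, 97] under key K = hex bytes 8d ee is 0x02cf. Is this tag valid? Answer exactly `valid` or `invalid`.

Key hex bytes 8d ee is 2 bytes ≤ B = 3; zero-pad to 3 bytes: K' = 8d ee 00.
K' ⊕ ipad = bb d8 36; K' ⊕ opad = d1 b2 5c.
Inner hash: sum = 187+216+54+114+240+97+97 = 1005 → 03 ed.
Outer hash (recomputed tag): sum = 209+178+92+3+237 = 719 → 02 cf.
Recomputed tag = 02cf; claimed = 02cf → match.

valid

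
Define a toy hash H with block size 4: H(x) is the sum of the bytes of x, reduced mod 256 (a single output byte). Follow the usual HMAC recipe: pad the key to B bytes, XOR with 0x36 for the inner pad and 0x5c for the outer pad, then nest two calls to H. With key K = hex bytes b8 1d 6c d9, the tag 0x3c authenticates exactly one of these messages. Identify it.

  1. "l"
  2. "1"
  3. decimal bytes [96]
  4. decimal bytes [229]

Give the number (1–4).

Key hex bytes b8 1d 6c d9 is exactly B = 4 bytes: K' = b8 1d 6c d9.
K' ⊕ ipad = 8e 2b 5a ef; K' ⊕ opad = e4 41 30 85.
m1: inner = H(8e 2b 5a ef 6c) = 6e; tag = H(e4 41 30 85 6e) = 48
m2: inner = H(8e 2b 5a ef 31) = 33; tag = H(e4 41 30 85 33) = 0d
m3: inner = H(8e 2b 5a ef 60) = 62; tag = H(e4 41 30 85 62) = 3c ← matches
m4: inner = H(8e 2b 5a ef e5) = e7; tag = H(e4 41 30 85 e7) = c1

3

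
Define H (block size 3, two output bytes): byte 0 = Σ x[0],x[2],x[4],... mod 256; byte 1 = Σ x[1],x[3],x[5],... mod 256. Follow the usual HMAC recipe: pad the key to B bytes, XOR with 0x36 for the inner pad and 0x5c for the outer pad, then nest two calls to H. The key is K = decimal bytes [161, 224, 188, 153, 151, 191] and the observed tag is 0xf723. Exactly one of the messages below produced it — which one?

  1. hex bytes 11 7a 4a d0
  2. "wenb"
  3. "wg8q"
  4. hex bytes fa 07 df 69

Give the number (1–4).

Key decimal bytes [161, 224, 188, 153, 151, 191] = a1 e0 bc 99 97 bf is 6 bytes > B = 3, so hash it first: H(key) = f4 38, then zero-pad to 3 bytes: K' = f4 38 00.
K' ⊕ ipad = c2 0e 36; K' ⊕ opad = a8 64 5c.
m1: inner = H(c2 0e 36 11 7a 4a d0) = 42 69; tag = H(a8 64 5c 42 69) = 6da6
m2: inner = H(c2 0e 36 77 65 6e 62) = bf f3; tag = H(a8 64 5c bf f3) = f723 ← matches
m3: inner = H(c2 0e 36 77 67 38 71) = d0 bd; tag = H(a8 64 5c d0 bd) = c134
m4: inner = H(c2 0e 36 fa 07 df 69) = 68 e7; tag = H(a8 64 5c 68 e7) = ebcc

2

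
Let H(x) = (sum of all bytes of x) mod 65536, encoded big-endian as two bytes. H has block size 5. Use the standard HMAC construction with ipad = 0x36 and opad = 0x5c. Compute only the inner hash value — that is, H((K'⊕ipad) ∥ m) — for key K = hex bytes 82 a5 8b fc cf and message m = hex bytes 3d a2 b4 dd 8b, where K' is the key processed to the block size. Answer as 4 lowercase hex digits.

Key hex bytes 82 a5 8b fc cf is exactly B = 5 bytes: K' = 82 a5 8b fc cf.
K' ⊕ ipad = b4 93 bd ca f9.
Inner input = b4 93 bd ca f9 ∥ 3d a2 b4 dd 8b.
Inner hash: sum = 180+147+189+202+249+61+162+180+221+139 = 1730 → 06 c2.

06c2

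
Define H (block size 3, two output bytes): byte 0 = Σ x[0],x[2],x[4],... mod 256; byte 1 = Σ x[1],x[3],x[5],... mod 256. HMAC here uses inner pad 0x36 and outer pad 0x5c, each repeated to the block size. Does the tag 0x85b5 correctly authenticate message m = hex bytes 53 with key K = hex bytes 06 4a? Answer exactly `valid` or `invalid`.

Key hex bytes 06 4a is 2 bytes ≤ B = 3; zero-pad to 3 bytes: K' = 06 4a 00.
K' ⊕ ipad = 30 7c 36; K' ⊕ opad = 5a 16 5c.
Inner hash: even-index sum = 102 mod 256 = 102; odd-index sum = 207 mod 256 = 207 → 66 cf.
Outer hash (recomputed tag): even-index sum = 389 mod 256 = 133; odd-index sum = 124 mod 256 = 124 → 85 7c.
Recomputed tag = 857c; claimed = 85b5 → mismatch.

invalid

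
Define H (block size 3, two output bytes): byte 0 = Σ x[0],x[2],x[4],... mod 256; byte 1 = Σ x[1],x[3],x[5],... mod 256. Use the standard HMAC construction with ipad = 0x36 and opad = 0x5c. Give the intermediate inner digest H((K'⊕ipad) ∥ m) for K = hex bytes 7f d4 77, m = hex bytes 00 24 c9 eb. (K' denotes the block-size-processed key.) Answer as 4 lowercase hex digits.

Key hex bytes 7f d4 77 is exactly B = 3 bytes: K' = 7f d4 77.
K' ⊕ ipad = 49 e2 41.
Inner input = 49 e2 41 ∥ 00 24 c9 eb.
Inner hash: even-index sum = 409 mod 256 = 153; odd-index sum = 427 mod 256 = 171 → 99 ab.

99ab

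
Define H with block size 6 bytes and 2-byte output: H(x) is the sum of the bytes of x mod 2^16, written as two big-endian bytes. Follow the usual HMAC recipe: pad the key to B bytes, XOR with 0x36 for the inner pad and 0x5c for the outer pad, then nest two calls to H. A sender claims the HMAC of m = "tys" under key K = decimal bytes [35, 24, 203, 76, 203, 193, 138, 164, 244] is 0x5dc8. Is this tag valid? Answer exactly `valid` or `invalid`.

Key decimal bytes [35, 24, 203, 76, 203, 193, 138, 164, 244] = 23 18 cb 4c cb c1 8a a4 f4 is 9 bytes > B = 6, so hash it first: H(key) = 05 00, then zero-pad to 6 bytes: K' = 05 00 00 00 00 00.
K' ⊕ ipad = 33 36 36 36 36 36; K' ⊕ opad = 59 5c 5c 5c 5c 5c.
Inner hash: sum = 51+54+54+54+54+54+116+121+115 = 673 → 02 a1.
Outer hash (recomputed tag): sum = 89+92+92+92+92+92+2+161 = 712 → 02 c8.
Recomputed tag = 02c8; claimed = 5dc8 → mismatch.

invalid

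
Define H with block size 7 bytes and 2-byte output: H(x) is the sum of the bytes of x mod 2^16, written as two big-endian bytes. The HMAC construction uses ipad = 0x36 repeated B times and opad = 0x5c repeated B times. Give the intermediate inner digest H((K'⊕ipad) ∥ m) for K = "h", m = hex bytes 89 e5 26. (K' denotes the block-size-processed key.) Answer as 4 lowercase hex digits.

0336

Key "h" = 68 is 1 byte ≤ B = 7; zero-pad to 7 bytes: K' = 68 00 00 00 00 00 00.
K' ⊕ ipad = 5e 36 36 36 36 36 36.
Inner input = 5e 36 36 36 36 36 36 ∥ 89 e5 26.
Inner hash: sum = 94+54+54+54+54+54+54+137+229+38 = 822 → 03 36.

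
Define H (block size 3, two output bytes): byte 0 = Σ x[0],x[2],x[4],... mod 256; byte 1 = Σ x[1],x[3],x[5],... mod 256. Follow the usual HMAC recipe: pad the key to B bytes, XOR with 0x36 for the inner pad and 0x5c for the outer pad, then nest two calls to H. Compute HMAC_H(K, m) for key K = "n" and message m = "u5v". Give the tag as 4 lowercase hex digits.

Key "n" = 6e is 1 byte ≤ B = 3; zero-pad to 3 bytes: K' = 6e 00 00.
K' ⊕ ipad = 58 36 36.  K' ⊕ opad = 32 5c 5c.
Inner input = (K'⊕ipad) ∥ m = 58 36 36 ∥ 75 35 76.
Inner hash: even-index sum = 195 mod 256 = 195; odd-index sum = 289 mod 256 = 33 → c3 21.
Outer input = (K'⊕opad) ∥ inner = 32 5c 5c ∥ c3 21.
Outer hash (tag): even-index sum = 175 mod 256 = 175; odd-index sum = 287 mod 256 = 31 → af 1f.

af1f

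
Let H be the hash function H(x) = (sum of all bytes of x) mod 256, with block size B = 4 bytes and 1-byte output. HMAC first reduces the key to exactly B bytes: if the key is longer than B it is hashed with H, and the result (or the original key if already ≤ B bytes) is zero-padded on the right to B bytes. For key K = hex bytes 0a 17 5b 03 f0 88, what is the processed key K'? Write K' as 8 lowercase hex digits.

|K| = 6 > B = 4, so first hash the key.
H(K): sum = 10+23+91+3+240+136 = 503; mod 256 = 247 → f7.
Zero-pad H(K) = f7 to 4 bytes: K' = f7 00 00 00.

f7000000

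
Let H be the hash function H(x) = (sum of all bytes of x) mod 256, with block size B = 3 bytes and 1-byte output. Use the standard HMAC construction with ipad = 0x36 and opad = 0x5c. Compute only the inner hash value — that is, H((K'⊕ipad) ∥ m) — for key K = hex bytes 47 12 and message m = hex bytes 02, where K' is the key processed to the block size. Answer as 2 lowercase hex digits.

cd

Key hex bytes 47 12 is 2 bytes ≤ B = 3; zero-pad to 3 bytes: K' = 47 12 00.
K' ⊕ ipad = 71 24 36.
Inner input = 71 24 36 ∥ 02.
Inner hash: sum = 113+36+54+2 = 205 → cd.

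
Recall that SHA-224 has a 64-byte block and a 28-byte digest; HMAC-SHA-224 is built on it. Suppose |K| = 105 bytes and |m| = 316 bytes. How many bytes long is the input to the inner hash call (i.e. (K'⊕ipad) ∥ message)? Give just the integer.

380

Key is 105 > 64 bytes, so it is hashed to 28 bytes then zero-padded to 64: |K'| = 64.
Inner input = (K'⊕ipad) ∥ m → 64 + 316 = 380 bytes.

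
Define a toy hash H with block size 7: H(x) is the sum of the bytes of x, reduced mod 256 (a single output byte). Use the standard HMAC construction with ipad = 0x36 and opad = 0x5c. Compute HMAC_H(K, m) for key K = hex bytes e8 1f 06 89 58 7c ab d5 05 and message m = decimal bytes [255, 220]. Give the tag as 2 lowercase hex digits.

d3

Key hex bytes e8 1f 06 89 58 7c ab d5 05 is 9 bytes > B = 7, so hash it first: H(key) = ef, then zero-pad to 7 bytes: K' = ef 00 00 00 00 00 00.
K' ⊕ ipad = d9 36 36 36 36 36 36.  K' ⊕ opad = b3 5c 5c 5c 5c 5c 5c.
Inner input = (K'⊕ipad) ∥ m = d9 36 36 36 36 36 36 ∥ ff dc.
Inner hash: sum = 217+54+54+54+54+54+54+255+220 = 1016; mod 256 = 248 → f8.
Outer input = (K'⊕opad) ∥ inner = b3 5c 5c 5c 5c 5c 5c ∥ f8.
Outer hash (tag): sum = 179+92+92+92+92+92+92+248 = 979; mod 256 = 211 → d3.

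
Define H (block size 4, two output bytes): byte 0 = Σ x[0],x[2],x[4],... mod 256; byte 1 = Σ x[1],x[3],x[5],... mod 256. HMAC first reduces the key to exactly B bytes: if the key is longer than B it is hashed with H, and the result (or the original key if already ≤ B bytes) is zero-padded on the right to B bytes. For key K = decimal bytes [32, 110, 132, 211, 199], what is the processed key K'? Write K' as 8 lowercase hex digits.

|K| = 5 > B = 4, so first hash the key.
H(K): even-index sum = 363 mod 256 = 107; odd-index sum = 321 mod 256 = 65 → 6b 41.
Zero-pad H(K) = 6b 41 to 4 bytes: K' = 6b 41 00 00.

6b410000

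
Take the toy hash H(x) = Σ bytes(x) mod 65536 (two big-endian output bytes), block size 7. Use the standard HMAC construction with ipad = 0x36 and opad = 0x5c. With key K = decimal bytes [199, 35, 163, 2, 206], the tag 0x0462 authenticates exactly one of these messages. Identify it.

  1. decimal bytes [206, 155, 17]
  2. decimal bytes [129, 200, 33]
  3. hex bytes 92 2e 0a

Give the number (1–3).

Key decimal bytes [199, 35, 163, 2, 206] = c7 23 a3 02 ce is 5 bytes ≤ B = 7; zero-pad to 7 bytes: K' = c7 23 a3 02 ce 00 00.
K' ⊕ ipad = f1 15 95 34 f8 36 36; K' ⊕ opad = 9b 7f ff 5e 92 5c 5c.
m1: inner = H(f1 15 95 34 f8 36 36 ce 9b 11) = 04 ad; tag = H(9b 7f ff 5e 92 5c 5c 04 ad) = 0472
m2: inner = H(f1 15 95 34 f8 36 36 81 c8 21) = 04 9d; tag = H(9b 7f ff 5e 92 5c 5c 04 9d) = 0462 ← matches
m3: inner = H(f1 15 95 34 f8 36 36 92 2e 0a) = 03 fd; tag = H(9b 7f ff 5e 92 5c 5c 03 fd) = 04c1

2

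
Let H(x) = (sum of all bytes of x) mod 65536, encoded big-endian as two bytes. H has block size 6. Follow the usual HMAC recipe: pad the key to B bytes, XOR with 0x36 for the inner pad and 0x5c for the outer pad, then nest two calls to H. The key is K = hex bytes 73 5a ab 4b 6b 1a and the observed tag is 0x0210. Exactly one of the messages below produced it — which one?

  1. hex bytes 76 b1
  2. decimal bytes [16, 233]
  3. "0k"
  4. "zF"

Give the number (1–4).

2

Key hex bytes 73 5a ab 4b 6b 1a is exactly B = 6 bytes: K' = 73 5a ab 4b 6b 1a.
K' ⊕ ipad = 45 6c 9d 7d 5d 2c; K' ⊕ opad = 2f 06 f7 17 37 46.
m1: inner = H(45 6c 9d 7d 5d 2c 76 b1) = 03 7b; tag = H(2f 06 f7 17 37 46 03 7b) = 023e
m2: inner = H(45 6c 9d 7d 5d 2c 10 e9) = 03 4d; tag = H(2f 06 f7 17 37 46 03 4d) = 0210 ← matches
m3: inner = H(45 6c 9d 7d 5d 2c 30 6b) = 02 ef; tag = H(2f 06 f7 17 37 46 02 ef) = 02b1
m4: inner = H(45 6c 9d 7d 5d 2c 7a 46) = 03 14; tag = H(2f 06 f7 17 37 46 03 14) = 01d7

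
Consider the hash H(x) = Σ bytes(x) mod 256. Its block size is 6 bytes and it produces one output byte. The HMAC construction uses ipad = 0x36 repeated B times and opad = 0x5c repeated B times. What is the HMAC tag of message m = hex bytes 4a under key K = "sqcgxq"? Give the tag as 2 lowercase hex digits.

Key "sqcgxq" = 73 71 63 67 78 71 is exactly B = 6 bytes: K' = 73 71 63 67 78 71.
K' ⊕ ipad = 45 47 55 51 4e 47.  K' ⊕ opad = 2f 2d 3f 3b 24 2d.
Inner input = (K'⊕ipad) ∥ m = 45 47 55 51 4e 47 ∥ 4a.
Inner hash: sum = 69+71+85+81+78+71+74 = 529; mod 256 = 17 → 11.
Outer input = (K'⊕opad) ∥ inner = 2f 2d 3f 3b 24 2d ∥ 11.
Outer hash (tag): sum = 47+45+63+59+36+45+17 = 312; mod 256 = 56 → 38.

38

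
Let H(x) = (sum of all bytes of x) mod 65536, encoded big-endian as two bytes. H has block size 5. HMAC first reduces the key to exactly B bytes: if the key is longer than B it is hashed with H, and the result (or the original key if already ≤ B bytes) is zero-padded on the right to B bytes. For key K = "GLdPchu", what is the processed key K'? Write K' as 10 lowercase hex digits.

|K| = 7 > B = 5, so first hash the key.
H(K): sum = 71+76+100+80+99+104+117 = 647 → 02 87.
Zero-pad H(K) = 02 87 to 5 bytes: K' = 02 87 00 00 00.

0287000000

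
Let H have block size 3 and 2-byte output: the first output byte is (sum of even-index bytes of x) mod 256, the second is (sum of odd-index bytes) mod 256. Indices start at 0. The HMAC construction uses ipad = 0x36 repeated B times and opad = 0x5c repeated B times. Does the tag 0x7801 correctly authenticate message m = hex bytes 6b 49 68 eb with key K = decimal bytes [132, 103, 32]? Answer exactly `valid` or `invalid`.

invalid

Key decimal bytes [132, 103, 32] = 84 67 20 is exactly B = 3 bytes: K' = 84 67 20.
K' ⊕ ipad = b2 51 16; K' ⊕ opad = d8 3b 7c.
Inner hash: even-index sum = 508 mod 256 = 252; odd-index sum = 292 mod 256 = 36 → fc 24.
Outer hash (recomputed tag): even-index sum = 376 mod 256 = 120; odd-index sum = 311 mod 256 = 55 → 78 37.
Recomputed tag = 7837; claimed = 7801 → mismatch.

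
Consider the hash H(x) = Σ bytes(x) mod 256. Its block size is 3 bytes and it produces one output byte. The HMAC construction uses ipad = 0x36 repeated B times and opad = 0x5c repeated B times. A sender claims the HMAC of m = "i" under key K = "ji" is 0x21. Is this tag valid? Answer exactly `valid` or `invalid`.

valid

Key "ji" = 6a 69 is 2 bytes ≤ B = 3; zero-pad to 3 bytes: K' = 6a 69 00.
K' ⊕ ipad = 5c 5f 36; K' ⊕ opad = 36 35 5c.
Inner hash: sum = 92+95+54+105 = 346; mod 256 = 90 → 5a.
Outer hash (recomputed tag): sum = 54+53+92+90 = 289; mod 256 = 33 → 21.
Recomputed tag = 21; claimed = 21 → match.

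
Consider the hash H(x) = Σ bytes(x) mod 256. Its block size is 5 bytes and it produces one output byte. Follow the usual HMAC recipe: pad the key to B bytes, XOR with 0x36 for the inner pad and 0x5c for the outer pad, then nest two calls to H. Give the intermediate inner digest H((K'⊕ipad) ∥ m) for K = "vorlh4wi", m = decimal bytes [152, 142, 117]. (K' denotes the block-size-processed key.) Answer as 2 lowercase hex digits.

Key "vorlh4wi" = 76 6f 72 6c 68 34 77 69 is 8 bytes > B = 5, so hash it first: H(key) = 3f, then zero-pad to 5 bytes: K' = 3f 00 00 00 00.
K' ⊕ ipad = 09 36 36 36 36.
Inner input = 09 36 36 36 36 ∥ 98 8e 75.
Inner hash: sum = 9+54+54+54+54+152+142+117 = 636; mod 256 = 124 → 7c.

7c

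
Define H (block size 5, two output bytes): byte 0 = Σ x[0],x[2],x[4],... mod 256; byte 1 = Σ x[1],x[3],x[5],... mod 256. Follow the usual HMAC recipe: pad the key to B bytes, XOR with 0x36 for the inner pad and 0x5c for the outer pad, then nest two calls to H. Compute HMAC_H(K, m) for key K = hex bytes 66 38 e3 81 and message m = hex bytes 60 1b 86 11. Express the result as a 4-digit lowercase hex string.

00c8

Key hex bytes 66 38 e3 81 is 4 bytes ≤ B = 5; zero-pad to 5 bytes: K' = 66 38 e3 81 00.
K' ⊕ ipad = 50 0e d5 b7 36.  K' ⊕ opad = 3a 64 bf dd 5c.
Inner input = (K'⊕ipad) ∥ m = 50 0e d5 b7 36 ∥ 60 1b 86 11.
Inner hash: even-index sum = 391 mod 256 = 135; odd-index sum = 427 mod 256 = 171 → 87 ab.
Outer input = (K'⊕opad) ∥ inner = 3a 64 bf dd 5c ∥ 87 ab.
Outer hash (tag): even-index sum = 512 mod 256 = 0; odd-index sum = 456 mod 256 = 200 → 00 c8.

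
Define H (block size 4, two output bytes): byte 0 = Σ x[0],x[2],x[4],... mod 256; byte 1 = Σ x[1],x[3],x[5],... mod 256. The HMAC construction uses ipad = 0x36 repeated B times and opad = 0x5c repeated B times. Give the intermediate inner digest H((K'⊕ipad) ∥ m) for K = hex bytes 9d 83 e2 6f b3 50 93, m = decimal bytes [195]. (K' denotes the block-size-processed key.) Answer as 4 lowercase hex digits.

ecaa

Key hex bytes 9d 83 e2 6f b3 50 93 is 7 bytes > B = 4, so hash it first: H(key) = c5 42, then zero-pad to 4 bytes: K' = c5 42 00 00.
K' ⊕ ipad = f3 74 36 36.
Inner input = f3 74 36 36 ∥ c3.
Inner hash: even-index sum = 492 mod 256 = 236; odd-index sum = 170 mod 256 = 170 → ec aa.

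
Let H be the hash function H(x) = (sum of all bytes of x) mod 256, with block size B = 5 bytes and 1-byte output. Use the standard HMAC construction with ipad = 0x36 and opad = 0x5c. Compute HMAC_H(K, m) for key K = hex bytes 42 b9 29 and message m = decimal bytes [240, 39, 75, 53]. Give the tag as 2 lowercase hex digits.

Key hex bytes 42 b9 29 is 3 bytes ≤ B = 5; zero-pad to 5 bytes: K' = 42 b9 29 00 00.
K' ⊕ ipad = 74 8f 1f 36 36.  K' ⊕ opad = 1e e5 75 5c 5c.
Inner input = (K'⊕ipad) ∥ m = 74 8f 1f 36 36 ∥ f0 27 4b 35.
Inner hash: sum = 116+143+31+54+54+240+39+75+53 = 805; mod 256 = 37 → 25.
Outer input = (K'⊕opad) ∥ inner = 1e e5 75 5c 5c ∥ 25.
Outer hash (tag): sum = 30+229+117+92+92+37 = 597; mod 256 = 85 → 55.

55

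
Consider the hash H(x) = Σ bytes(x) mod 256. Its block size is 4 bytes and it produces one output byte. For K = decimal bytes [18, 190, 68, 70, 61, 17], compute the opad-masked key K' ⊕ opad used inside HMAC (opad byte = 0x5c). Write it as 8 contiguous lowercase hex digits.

Key decimal bytes [18, 190, 68, 70, 61, 17] = 12 be 44 46 3d 11 is 6 bytes > B = 4, so hash it first: H(key) = a8, then zero-pad to 4 bytes: K' = a8 00 00 00.
XOR each byte with 0x5c: a8⊕5c=f4, 00⊕5c=5c, 00⊕5c=5c, 00⊕5c=5c.

f45c5c5c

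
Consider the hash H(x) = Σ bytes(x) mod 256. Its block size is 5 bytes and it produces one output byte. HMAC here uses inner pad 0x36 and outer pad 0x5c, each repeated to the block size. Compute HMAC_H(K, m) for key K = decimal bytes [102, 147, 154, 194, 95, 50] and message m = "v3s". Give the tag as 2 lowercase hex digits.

Key decimal bytes [102, 147, 154, 194, 95, 50] = 66 93 9a c2 5f 32 is 6 bytes > B = 5, so hash it first: H(key) = e6, then zero-pad to 5 bytes: K' = e6 00 00 00 00.
K' ⊕ ipad = d0 36 36 36 36.  K' ⊕ opad = ba 5c 5c 5c 5c.
Inner input = (K'⊕ipad) ∥ m = d0 36 36 36 36 ∥ 76 33 73.
Inner hash: sum = 208+54+54+54+54+118+51+115 = 708; mod 256 = 196 → c4.
Outer input = (K'⊕opad) ∥ inner = ba 5c 5c 5c 5c ∥ c4.
Outer hash (tag): sum = 186+92+92+92+92+196 = 750; mod 256 = 238 → ee.

ee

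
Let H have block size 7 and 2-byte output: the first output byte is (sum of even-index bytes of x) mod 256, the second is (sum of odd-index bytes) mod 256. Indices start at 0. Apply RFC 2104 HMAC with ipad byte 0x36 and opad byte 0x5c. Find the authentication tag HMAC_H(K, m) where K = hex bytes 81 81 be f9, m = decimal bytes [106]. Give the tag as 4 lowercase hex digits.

Key hex bytes 81 81 be f9 is 4 bytes ≤ B = 7; zero-pad to 7 bytes: K' = 81 81 be f9 00 00 00.
K' ⊕ ipad = b7 b7 88 cf 36 36 36.  K' ⊕ opad = dd dd e2 a5 5c 5c 5c.
Inner input = (K'⊕ipad) ∥ m = b7 b7 88 cf 36 36 36 ∥ 6a.
Inner hash: even-index sum = 427 mod 256 = 171; odd-index sum = 550 mod 256 = 38 → ab 26.
Outer input = (K'⊕opad) ∥ inner = dd dd e2 a5 5c 5c 5c ∥ ab 26.
Outer hash (tag): even-index sum = 669 mod 256 = 157; odd-index sum = 649 mod 256 = 137 → 9d 89.

9d89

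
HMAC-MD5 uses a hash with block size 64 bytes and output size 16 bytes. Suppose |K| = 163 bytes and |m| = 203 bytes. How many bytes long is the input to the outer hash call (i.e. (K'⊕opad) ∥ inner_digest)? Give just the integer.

Key is 163 > 64 bytes, so it is hashed to 16 bytes then zero-padded to 64: |K'| = 64.
Outer input = (K'⊕opad) ∥ H(inner) → 64 + 16 = 80 bytes.

80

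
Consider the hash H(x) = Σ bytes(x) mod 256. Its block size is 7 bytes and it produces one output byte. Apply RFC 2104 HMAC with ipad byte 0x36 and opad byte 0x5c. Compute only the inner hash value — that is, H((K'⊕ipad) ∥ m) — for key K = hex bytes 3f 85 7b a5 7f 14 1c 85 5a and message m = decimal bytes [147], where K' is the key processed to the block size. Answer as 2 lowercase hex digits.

1b

Key hex bytes 3f 85 7b a5 7f 14 1c 85 5a is 9 bytes > B = 7, so hash it first: H(key) = 72, then zero-pad to 7 bytes: K' = 72 00 00 00 00 00 00.
K' ⊕ ipad = 44 36 36 36 36 36 36.
Inner input = 44 36 36 36 36 36 36 ∥ 93.
Inner hash: sum = 68+54+54+54+54+54+54+147 = 539; mod 256 = 27 → 1b.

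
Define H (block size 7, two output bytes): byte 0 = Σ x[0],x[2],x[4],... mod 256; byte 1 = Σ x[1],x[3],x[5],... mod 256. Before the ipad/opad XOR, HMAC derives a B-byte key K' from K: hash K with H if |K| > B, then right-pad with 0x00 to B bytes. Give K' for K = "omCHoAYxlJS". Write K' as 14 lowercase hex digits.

|K| = 11 > B = 7, so first hash the key.
H(K): even-index sum = 569 mod 256 = 57; odd-index sum = 440 mod 256 = 184 → 39 b8.
Zero-pad H(K) = 39 b8 to 7 bytes: K' = 39 b8 00 00 00 00 00.

39b80000000000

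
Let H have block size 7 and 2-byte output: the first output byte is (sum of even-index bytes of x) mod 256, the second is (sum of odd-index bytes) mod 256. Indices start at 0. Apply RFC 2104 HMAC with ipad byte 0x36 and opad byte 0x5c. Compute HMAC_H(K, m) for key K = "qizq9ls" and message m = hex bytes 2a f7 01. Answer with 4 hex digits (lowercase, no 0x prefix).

1270

Key "qizq9ls" = 71 69 7a 71 39 6c 73 is exactly B = 7 bytes: K' = 71 69 7a 71 39 6c 73.
K' ⊕ ipad = 47 5f 4c 47 0f 5a 45.  K' ⊕ opad = 2d 35 26 2d 65 30 2f.
Inner input = (K'⊕ipad) ∥ m = 47 5f 4c 47 0f 5a 45 ∥ 2a f7 01.
Inner hash: even-index sum = 478 mod 256 = 222; odd-index sum = 299 mod 256 = 43 → de 2b.
Outer input = (K'⊕opad) ∥ inner = 2d 35 26 2d 65 30 2f ∥ de 2b.
Outer hash (tag): even-index sum = 274 mod 256 = 18; odd-index sum = 368 mod 256 = 112 → 12 70.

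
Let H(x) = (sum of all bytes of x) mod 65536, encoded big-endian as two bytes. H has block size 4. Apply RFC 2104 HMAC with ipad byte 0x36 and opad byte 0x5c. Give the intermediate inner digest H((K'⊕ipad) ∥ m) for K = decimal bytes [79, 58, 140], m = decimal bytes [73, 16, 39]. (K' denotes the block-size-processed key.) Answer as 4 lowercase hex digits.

01f5

Key decimal bytes [79, 58, 140] = 4f 3a 8c is 3 bytes ≤ B = 4; zero-pad to 4 bytes: K' = 4f 3a 8c 00.
K' ⊕ ipad = 79 0c ba 36.
Inner input = 79 0c ba 36 ∥ 49 10 27.
Inner hash: sum = 121+12+186+54+73+16+39 = 501 → 01 f5.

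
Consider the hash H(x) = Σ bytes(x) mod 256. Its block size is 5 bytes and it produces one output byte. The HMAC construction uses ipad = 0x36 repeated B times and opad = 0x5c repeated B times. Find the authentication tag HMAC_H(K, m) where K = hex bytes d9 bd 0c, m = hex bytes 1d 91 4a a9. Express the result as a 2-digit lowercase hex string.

Key hex bytes d9 bd 0c is 3 bytes ≤ B = 5; zero-pad to 5 bytes: K' = d9 bd 0c 00 00.
K' ⊕ ipad = ef 8b 3a 36 36.  K' ⊕ opad = 85 e1 50 5c 5c.
Inner input = (K'⊕ipad) ∥ m = ef 8b 3a 36 36 ∥ 1d 91 4a a9.
Inner hash: sum = 239+139+58+54+54+29+145+74+169 = 961; mod 256 = 193 → c1.
Outer input = (K'⊕opad) ∥ inner = 85 e1 50 5c 5c ∥ c1.
Outer hash (tag): sum = 133+225+80+92+92+193 = 815; mod 256 = 47 → 2f.

2f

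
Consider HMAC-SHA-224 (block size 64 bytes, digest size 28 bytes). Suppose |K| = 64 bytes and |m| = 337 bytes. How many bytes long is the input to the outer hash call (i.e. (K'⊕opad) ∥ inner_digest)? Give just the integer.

Key is 64 ≤ 64 bytes, zero-padded: |K'| = 64.
Outer input = (K'⊕opad) ∥ H(inner) → 64 + 28 = 92 bytes.

92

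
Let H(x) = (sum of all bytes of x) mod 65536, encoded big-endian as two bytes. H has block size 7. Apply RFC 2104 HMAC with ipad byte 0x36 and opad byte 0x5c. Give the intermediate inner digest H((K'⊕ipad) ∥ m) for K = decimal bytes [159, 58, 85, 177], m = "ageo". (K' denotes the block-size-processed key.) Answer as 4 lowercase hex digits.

03dd

Key decimal bytes [159, 58, 85, 177] = 9f 3a 55 b1 is 4 bytes ≤ B = 7; zero-pad to 7 bytes: K' = 9f 3a 55 b1 00 00 00.
K' ⊕ ipad = a9 0c 63 87 36 36 36.
Inner input = a9 0c 63 87 36 36 36 ∥ 61 67 65 6f.
Inner hash: sum = 169+12+99+135+54+54+54+97+103+101+111 = 989 → 03 dd.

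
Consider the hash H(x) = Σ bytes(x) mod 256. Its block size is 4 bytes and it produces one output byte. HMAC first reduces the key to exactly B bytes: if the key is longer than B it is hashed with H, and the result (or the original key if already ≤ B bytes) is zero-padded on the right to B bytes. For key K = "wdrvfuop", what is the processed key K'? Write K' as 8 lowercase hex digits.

|K| = 8 > B = 4, so first hash the key.
H(K): sum = 119+100+114+118+102+117+111+112 = 893; mod 256 = 125 → 7d.
Zero-pad H(K) = 7d to 4 bytes: K' = 7d 00 00 00.

7d000000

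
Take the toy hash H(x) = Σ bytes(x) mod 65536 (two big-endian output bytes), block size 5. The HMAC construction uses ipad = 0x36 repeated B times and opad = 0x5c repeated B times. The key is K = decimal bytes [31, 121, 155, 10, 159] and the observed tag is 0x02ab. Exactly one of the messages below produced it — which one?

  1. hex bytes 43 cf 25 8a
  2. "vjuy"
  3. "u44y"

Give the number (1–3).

3

Key decimal bytes [31, 121, 155, 10, 159] = 1f 79 9b 0a 9f is exactly B = 5 bytes: K' = 1f 79 9b 0a 9f.
K' ⊕ ipad = 29 4f ad 3c a9; K' ⊕ opad = 43 25 c7 56 c3.
m1: inner = H(29 4f ad 3c a9 43 cf 25 8a) = 03 cb; tag = H(43 25 c7 56 c3 03 cb) = 0316
m2: inner = H(29 4f ad 3c a9 76 6a 75 79) = 03 d8; tag = H(43 25 c7 56 c3 03 d8) = 0323
m3: inner = H(29 4f ad 3c a9 75 34 34 79) = 03 60; tag = H(43 25 c7 56 c3 03 60) = 02ab ← matches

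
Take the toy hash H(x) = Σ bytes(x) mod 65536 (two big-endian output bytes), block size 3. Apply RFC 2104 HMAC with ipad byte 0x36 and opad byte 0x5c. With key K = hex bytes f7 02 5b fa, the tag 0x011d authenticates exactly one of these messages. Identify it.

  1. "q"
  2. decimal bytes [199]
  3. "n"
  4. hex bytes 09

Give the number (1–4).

Key hex bytes f7 02 5b fa is 4 bytes > B = 3, so hash it first: H(key) = 02 4e, then zero-pad to 3 bytes: K' = 02 4e 00.
K' ⊕ ipad = 34 78 36; K' ⊕ opad = 5e 12 5c.
m1: inner = H(34 78 36 71) = 01 53; tag = H(5e 12 5c 01 53) = 0120
m2: inner = H(34 78 36 c7) = 01 a9; tag = H(5e 12 5c 01 a9) = 0176
m3: inner = H(34 78 36 6e) = 01 50; tag = H(5e 12 5c 01 50) = 011d ← matches
m4: inner = H(34 78 36 09) = 00 eb; tag = H(5e 12 5c 00 eb) = 01b7

3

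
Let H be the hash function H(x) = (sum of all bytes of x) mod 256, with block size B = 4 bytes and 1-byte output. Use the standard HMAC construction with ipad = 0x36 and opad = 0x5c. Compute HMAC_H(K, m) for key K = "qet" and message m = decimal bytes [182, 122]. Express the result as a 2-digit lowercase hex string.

Key "qet" = 71 65 74 is 3 bytes ≤ B = 4; zero-pad to 4 bytes: K' = 71 65 74 00.
K' ⊕ ipad = 47 53 42 36.  K' ⊕ opad = 2d 39 28 5c.
Inner input = (K'⊕ipad) ∥ m = 47 53 42 36 ∥ b6 7a.
Inner hash: sum = 71+83+66+54+182+122 = 578; mod 256 = 66 → 42.
Outer input = (K'⊕opad) ∥ inner = 2d 39 28 5c ∥ 42.
Outer hash (tag): sum = 45+57+40+92+66 = 300; mod 256 = 44 → 2c.

2c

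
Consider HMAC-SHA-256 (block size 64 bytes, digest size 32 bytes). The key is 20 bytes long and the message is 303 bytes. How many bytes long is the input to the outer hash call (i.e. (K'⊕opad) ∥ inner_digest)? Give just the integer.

Key is 20 ≤ 64 bytes, zero-padded: |K'| = 64.
Outer input = (K'⊕opad) ∥ H(inner) → 64 + 32 = 96 bytes.

96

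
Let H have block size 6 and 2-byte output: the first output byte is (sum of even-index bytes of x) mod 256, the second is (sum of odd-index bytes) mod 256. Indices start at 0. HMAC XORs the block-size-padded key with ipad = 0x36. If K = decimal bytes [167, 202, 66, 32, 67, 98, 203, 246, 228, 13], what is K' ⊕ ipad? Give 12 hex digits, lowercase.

ed7936363636

Key decimal bytes [167, 202, 66, 32, 67, 98, 203, 246, 228, 13] = a7 ca 42 20 43 62 cb f6 e4 0d is 10 bytes > B = 6, so hash it first: H(key) = db 4f, then zero-pad to 6 bytes: K' = db 4f 00 00 00 00.
XOR each byte with 0x36: db⊕36=ed, 4f⊕36=79, 00⊕36=36, 00⊕36=36, 00⊕36=36, 00⊕36=36.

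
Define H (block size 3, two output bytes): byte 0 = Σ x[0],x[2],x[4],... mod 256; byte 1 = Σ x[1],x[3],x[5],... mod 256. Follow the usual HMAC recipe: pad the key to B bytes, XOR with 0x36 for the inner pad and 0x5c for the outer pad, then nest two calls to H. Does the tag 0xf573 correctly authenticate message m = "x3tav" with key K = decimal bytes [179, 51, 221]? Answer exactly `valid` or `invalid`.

Key decimal bytes [179, 51, 221] = b3 33 dd is exactly B = 3 bytes: K' = b3 33 dd.
K' ⊕ ipad = 85 05 eb; K' ⊕ opad = ef 6f 81.
Inner hash: even-index sum = 516 mod 256 = 4; odd-index sum = 359 mod 256 = 103 → 04 67.
Outer hash (recomputed tag): even-index sum = 471 mod 256 = 215; odd-index sum = 115 mod 256 = 115 → d7 73.
Recomputed tag = d773; claimed = f573 → mismatch.

invalid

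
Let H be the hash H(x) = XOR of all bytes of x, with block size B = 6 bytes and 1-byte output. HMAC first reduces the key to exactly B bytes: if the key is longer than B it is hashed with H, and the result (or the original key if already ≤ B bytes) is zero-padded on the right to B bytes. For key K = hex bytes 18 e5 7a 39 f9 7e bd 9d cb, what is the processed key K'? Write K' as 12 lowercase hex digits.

|K| = 9 > B = 6, so first hash the key.
H(K): XOR 18⊕e5⊕7a⊕39⊕f9⊕7e⊕bd⊕9d⊕cb = d2.
Zero-pad H(K) = d2 to 6 bytes: K' = d2 00 00 00 00 00.

d20000000000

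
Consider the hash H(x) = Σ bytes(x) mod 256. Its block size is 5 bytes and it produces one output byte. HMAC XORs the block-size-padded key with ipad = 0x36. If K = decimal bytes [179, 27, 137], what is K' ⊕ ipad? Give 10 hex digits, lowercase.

Key decimal bytes [179, 27, 137] = b3 1b 89 is 3 bytes ≤ B = 5; zero-pad to 5 bytes: K' = b3 1b 89 00 00.
XOR each byte with 0x36: b3⊕36=85, 1b⊕36=2d, 89⊕36=bf, 00⊕36=36, 00⊕36=36.

852dbf3636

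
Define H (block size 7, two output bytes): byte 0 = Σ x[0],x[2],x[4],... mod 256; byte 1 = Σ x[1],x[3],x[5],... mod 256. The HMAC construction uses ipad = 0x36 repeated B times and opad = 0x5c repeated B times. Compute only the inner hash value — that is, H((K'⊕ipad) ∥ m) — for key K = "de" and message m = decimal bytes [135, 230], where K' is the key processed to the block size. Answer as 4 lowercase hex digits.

da46

Key "de" = 64 65 is 2 bytes ≤ B = 7; zero-pad to 7 bytes: K' = 64 65 00 00 00 00 00.
K' ⊕ ipad = 52 53 36 36 36 36 36.
Inner input = 52 53 36 36 36 36 36 ∥ 87 e6.
Inner hash: even-index sum = 474 mod 256 = 218; odd-index sum = 326 mod 256 = 70 → da 46.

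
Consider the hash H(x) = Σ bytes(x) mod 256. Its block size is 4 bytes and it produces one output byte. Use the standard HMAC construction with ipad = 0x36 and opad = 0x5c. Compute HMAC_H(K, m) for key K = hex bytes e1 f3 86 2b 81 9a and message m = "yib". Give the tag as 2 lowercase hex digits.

8c

Key hex bytes e1 f3 86 2b 81 9a is 6 bytes > B = 4, so hash it first: H(key) = a0, then zero-pad to 4 bytes: K' = a0 00 00 00.
K' ⊕ ipad = 96 36 36 36.  K' ⊕ opad = fc 5c 5c 5c.
Inner input = (K'⊕ipad) ∥ m = 96 36 36 36 ∥ 79 69 62.
Inner hash: sum = 150+54+54+54+121+105+98 = 636; mod 256 = 124 → 7c.
Outer input = (K'⊕opad) ∥ inner = fc 5c 5c 5c ∥ 7c.
Outer hash (tag): sum = 252+92+92+92+124 = 652; mod 256 = 140 → 8c.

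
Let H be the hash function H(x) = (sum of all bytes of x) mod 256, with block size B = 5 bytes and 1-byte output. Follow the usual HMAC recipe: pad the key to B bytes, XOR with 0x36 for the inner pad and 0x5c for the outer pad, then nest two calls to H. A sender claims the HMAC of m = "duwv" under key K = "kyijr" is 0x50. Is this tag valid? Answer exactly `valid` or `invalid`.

invalid

Key "kyijr" = 6b 79 69 6a 72 is exactly B = 5 bytes: K' = 6b 79 69 6a 72.
K' ⊕ ipad = 5d 4f 5f 5c 44; K' ⊕ opad = 37 25 35 36 2e.
Inner hash: sum = 93+79+95+92+68+100+117+119+118 = 881; mod 256 = 113 → 71.
Outer hash (recomputed tag): sum = 55+37+53+54+46+113 = 358; mod 256 = 102 → 66.
Recomputed tag = 66; claimed = 50 → mismatch.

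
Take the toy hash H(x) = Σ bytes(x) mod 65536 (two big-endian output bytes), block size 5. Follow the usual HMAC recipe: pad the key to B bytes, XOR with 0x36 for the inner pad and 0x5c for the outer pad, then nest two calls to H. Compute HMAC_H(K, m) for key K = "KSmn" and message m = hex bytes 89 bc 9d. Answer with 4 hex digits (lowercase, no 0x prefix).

0195

Key "KSmn" = 4b 53 6d 6e is 4 bytes ≤ B = 5; zero-pad to 5 bytes: K' = 4b 53 6d 6e 00.
K' ⊕ ipad = 7d 65 5b 58 36.  K' ⊕ opad = 17 0f 31 32 5c.
Inner input = (K'⊕ipad) ∥ m = 7d 65 5b 58 36 ∥ 89 bc 9d.
Inner hash: sum = 125+101+91+88+54+137+188+157 = 941 → 03 ad.
Outer input = (K'⊕opad) ∥ inner = 17 0f 31 32 5c ∥ 03 ad.
Outer hash (tag): sum = 23+15+49+50+92+3+173 = 405 → 01 95.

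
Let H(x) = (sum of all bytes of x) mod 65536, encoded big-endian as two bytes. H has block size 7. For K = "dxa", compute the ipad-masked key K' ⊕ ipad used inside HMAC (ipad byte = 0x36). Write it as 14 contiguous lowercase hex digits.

Key "dxa" = 64 78 61 is 3 bytes ≤ B = 7; zero-pad to 7 bytes: K' = 64 78 61 00 00 00 00.
XOR each byte with 0x36: 64⊕36=52, 78⊕36=4e, 61⊕36=57, 00⊕36=36, 00⊕36=36, 00⊕36=36, 00⊕36=36.

524e5736363636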